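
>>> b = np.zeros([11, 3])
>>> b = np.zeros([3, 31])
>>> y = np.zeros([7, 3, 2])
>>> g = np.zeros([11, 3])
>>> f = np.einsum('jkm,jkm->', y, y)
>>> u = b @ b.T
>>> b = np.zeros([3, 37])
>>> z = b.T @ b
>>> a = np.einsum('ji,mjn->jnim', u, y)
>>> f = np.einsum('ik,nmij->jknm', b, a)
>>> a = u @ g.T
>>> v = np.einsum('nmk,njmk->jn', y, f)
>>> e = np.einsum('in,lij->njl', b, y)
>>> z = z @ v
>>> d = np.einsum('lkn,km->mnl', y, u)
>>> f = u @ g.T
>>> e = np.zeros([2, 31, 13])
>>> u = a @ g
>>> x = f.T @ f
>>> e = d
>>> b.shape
(3, 37)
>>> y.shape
(7, 3, 2)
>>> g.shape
(11, 3)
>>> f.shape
(3, 11)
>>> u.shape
(3, 3)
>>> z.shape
(37, 7)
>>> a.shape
(3, 11)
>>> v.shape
(37, 7)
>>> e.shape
(3, 2, 7)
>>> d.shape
(3, 2, 7)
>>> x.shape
(11, 11)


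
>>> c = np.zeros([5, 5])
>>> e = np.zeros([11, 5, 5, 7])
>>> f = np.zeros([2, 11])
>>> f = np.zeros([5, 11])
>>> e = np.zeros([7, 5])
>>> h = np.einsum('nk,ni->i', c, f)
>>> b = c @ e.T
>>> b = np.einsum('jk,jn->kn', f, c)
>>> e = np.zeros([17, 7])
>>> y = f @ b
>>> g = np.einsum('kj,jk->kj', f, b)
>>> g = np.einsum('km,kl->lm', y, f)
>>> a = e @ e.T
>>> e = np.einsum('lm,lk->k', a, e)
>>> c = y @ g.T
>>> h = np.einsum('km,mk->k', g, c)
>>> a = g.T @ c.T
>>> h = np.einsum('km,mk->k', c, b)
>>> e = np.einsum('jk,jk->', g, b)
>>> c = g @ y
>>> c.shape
(11, 5)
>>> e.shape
()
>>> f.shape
(5, 11)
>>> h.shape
(5,)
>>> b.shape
(11, 5)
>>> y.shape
(5, 5)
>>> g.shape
(11, 5)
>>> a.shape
(5, 5)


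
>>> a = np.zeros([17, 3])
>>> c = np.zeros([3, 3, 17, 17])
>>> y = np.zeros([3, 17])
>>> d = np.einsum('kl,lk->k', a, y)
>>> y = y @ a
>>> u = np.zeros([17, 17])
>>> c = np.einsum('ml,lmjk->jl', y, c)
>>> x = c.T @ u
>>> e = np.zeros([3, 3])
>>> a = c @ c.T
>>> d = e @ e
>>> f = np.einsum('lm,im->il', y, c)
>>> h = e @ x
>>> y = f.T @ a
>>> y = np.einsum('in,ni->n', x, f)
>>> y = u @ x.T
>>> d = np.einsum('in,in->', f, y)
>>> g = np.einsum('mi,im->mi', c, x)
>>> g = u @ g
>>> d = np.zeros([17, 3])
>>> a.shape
(17, 17)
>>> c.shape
(17, 3)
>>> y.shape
(17, 3)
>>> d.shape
(17, 3)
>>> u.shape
(17, 17)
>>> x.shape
(3, 17)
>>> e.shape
(3, 3)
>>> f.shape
(17, 3)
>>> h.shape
(3, 17)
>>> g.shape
(17, 3)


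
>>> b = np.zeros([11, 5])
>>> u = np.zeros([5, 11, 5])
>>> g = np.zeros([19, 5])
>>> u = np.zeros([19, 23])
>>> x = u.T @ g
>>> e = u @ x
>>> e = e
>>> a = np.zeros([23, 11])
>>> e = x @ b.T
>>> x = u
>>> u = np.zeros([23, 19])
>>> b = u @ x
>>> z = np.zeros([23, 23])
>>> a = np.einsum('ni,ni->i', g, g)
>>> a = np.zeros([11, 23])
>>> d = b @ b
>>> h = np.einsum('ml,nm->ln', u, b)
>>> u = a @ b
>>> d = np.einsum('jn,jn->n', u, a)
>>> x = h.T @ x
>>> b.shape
(23, 23)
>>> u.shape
(11, 23)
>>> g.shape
(19, 5)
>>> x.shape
(23, 23)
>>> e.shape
(23, 11)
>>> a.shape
(11, 23)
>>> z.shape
(23, 23)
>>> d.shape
(23,)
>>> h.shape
(19, 23)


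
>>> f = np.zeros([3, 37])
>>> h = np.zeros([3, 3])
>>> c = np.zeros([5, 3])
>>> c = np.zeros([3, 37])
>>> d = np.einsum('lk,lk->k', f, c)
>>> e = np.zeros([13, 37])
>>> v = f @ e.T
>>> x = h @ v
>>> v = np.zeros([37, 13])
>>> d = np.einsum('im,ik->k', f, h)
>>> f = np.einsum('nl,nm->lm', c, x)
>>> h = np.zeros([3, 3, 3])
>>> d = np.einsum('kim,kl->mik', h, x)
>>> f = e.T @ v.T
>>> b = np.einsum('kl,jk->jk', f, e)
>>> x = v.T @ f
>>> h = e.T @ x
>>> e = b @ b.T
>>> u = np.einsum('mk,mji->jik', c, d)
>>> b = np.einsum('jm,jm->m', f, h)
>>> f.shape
(37, 37)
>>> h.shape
(37, 37)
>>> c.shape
(3, 37)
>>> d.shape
(3, 3, 3)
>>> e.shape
(13, 13)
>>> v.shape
(37, 13)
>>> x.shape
(13, 37)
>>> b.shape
(37,)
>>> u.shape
(3, 3, 37)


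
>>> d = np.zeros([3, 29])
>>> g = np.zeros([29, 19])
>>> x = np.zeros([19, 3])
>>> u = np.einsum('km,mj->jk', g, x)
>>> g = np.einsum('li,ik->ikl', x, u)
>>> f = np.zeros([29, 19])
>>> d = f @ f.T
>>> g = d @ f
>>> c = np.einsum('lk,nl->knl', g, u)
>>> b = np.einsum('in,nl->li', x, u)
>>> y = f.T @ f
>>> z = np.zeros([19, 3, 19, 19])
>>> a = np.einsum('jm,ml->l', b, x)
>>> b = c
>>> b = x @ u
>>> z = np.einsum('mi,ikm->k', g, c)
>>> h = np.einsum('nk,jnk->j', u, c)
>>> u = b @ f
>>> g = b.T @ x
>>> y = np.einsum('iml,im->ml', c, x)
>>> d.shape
(29, 29)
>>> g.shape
(29, 3)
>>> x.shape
(19, 3)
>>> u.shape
(19, 19)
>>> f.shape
(29, 19)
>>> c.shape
(19, 3, 29)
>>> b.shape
(19, 29)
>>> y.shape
(3, 29)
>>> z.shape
(3,)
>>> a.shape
(3,)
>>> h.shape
(19,)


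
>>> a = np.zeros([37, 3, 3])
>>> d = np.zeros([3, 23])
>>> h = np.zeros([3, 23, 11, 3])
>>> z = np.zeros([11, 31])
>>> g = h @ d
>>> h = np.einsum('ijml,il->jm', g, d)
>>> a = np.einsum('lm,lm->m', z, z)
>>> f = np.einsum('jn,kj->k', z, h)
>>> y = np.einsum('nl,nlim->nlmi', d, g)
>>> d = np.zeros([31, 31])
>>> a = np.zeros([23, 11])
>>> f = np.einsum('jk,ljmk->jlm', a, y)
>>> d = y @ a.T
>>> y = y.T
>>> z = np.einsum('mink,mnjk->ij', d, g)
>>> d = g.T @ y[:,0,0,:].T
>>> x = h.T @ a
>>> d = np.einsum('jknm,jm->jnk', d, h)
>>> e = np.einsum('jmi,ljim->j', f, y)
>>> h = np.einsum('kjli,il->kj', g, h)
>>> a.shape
(23, 11)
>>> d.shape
(23, 23, 11)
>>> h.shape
(3, 23)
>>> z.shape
(23, 11)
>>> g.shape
(3, 23, 11, 23)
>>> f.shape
(23, 3, 23)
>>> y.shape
(11, 23, 23, 3)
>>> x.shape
(11, 11)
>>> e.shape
(23,)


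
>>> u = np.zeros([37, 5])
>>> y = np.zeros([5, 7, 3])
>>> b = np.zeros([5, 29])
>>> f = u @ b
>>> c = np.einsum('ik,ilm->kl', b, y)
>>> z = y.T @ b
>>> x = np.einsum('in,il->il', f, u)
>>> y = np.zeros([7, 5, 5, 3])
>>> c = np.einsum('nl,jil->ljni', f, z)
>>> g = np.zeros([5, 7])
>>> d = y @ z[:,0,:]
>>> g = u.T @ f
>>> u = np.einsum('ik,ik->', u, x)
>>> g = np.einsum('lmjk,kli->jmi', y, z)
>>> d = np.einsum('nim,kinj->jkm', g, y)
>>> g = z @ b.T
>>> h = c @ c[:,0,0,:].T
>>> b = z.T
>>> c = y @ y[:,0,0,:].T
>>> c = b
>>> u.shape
()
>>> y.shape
(7, 5, 5, 3)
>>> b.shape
(29, 7, 3)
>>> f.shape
(37, 29)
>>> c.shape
(29, 7, 3)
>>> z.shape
(3, 7, 29)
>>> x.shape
(37, 5)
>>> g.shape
(3, 7, 5)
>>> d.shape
(3, 7, 29)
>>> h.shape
(29, 3, 37, 29)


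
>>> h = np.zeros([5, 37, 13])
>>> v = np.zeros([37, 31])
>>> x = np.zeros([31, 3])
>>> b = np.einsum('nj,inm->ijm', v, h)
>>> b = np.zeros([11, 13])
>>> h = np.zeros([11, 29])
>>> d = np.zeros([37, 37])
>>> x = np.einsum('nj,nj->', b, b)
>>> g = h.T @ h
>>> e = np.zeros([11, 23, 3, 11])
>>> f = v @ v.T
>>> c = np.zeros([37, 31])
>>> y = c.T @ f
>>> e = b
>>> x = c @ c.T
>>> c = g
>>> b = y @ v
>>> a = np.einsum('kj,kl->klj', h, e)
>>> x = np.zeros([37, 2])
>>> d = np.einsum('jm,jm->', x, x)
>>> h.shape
(11, 29)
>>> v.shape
(37, 31)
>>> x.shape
(37, 2)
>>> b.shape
(31, 31)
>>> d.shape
()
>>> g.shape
(29, 29)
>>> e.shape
(11, 13)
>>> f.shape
(37, 37)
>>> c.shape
(29, 29)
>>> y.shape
(31, 37)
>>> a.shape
(11, 13, 29)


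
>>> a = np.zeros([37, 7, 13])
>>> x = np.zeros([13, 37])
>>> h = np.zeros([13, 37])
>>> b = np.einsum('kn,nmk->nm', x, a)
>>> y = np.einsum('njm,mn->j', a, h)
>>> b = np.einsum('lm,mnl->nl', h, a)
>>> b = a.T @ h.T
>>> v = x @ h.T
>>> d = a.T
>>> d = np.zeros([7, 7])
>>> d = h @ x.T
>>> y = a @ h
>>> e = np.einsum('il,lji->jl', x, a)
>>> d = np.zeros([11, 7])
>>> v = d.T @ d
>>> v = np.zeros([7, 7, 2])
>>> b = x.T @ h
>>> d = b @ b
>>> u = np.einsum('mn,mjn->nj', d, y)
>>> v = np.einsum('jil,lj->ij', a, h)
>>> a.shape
(37, 7, 13)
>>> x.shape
(13, 37)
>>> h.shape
(13, 37)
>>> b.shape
(37, 37)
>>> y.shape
(37, 7, 37)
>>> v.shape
(7, 37)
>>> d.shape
(37, 37)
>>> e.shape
(7, 37)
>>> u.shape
(37, 7)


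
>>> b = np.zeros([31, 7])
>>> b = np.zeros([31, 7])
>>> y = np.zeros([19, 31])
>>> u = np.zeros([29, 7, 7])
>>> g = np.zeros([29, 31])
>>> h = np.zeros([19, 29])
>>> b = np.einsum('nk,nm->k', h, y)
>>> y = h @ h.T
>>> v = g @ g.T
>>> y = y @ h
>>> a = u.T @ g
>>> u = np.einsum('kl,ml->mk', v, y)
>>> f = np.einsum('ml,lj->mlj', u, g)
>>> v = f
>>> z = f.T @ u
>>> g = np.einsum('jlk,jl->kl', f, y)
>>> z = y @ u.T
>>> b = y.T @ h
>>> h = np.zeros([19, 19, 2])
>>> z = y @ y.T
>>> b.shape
(29, 29)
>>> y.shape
(19, 29)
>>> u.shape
(19, 29)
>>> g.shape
(31, 29)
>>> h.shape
(19, 19, 2)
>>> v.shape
(19, 29, 31)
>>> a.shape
(7, 7, 31)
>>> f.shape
(19, 29, 31)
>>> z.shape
(19, 19)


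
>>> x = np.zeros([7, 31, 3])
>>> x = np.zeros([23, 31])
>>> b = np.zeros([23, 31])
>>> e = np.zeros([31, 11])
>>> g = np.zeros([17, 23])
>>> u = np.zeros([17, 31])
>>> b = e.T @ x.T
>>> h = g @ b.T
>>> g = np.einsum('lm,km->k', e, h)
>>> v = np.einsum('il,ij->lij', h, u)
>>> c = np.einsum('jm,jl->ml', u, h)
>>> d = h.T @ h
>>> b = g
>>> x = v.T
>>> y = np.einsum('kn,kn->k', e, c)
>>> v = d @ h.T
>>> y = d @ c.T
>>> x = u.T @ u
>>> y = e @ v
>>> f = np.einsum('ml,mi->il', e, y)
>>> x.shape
(31, 31)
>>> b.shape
(17,)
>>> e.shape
(31, 11)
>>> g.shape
(17,)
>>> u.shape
(17, 31)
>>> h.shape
(17, 11)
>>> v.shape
(11, 17)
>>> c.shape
(31, 11)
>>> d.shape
(11, 11)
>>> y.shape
(31, 17)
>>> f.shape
(17, 11)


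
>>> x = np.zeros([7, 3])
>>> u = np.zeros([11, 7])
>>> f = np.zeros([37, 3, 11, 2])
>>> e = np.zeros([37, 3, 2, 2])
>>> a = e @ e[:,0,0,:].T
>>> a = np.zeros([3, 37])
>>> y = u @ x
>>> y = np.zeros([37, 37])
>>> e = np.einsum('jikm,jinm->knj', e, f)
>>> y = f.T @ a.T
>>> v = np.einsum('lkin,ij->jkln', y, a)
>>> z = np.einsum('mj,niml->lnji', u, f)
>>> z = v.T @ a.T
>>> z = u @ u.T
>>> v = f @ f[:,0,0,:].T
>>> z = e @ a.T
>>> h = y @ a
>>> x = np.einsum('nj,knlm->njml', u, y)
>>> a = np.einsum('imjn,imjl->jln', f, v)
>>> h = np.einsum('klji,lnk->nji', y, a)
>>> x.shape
(11, 7, 3, 3)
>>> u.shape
(11, 7)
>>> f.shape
(37, 3, 11, 2)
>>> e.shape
(2, 11, 37)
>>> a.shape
(11, 37, 2)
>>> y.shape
(2, 11, 3, 3)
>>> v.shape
(37, 3, 11, 37)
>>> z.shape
(2, 11, 3)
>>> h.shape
(37, 3, 3)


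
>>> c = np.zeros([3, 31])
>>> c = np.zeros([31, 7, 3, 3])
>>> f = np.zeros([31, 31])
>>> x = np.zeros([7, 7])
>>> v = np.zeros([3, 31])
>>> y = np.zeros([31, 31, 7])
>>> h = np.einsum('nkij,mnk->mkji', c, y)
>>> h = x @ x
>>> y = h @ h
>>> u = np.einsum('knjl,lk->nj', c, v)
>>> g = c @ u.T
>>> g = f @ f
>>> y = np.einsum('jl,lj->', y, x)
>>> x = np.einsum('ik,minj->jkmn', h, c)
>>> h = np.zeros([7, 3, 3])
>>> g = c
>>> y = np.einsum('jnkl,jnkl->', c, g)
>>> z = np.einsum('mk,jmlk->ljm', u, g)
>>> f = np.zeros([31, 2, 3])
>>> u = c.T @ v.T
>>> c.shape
(31, 7, 3, 3)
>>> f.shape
(31, 2, 3)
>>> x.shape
(3, 7, 31, 3)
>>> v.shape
(3, 31)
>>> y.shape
()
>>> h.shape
(7, 3, 3)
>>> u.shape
(3, 3, 7, 3)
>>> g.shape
(31, 7, 3, 3)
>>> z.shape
(3, 31, 7)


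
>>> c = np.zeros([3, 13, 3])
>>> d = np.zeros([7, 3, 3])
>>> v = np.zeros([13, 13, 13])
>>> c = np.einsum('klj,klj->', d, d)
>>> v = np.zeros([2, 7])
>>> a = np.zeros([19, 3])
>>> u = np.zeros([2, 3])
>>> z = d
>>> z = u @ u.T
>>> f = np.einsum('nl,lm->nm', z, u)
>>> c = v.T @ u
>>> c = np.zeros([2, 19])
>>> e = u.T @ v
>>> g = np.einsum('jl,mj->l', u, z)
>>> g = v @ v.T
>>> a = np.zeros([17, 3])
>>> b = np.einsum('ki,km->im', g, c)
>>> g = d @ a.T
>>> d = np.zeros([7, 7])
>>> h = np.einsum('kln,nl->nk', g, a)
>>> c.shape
(2, 19)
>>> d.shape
(7, 7)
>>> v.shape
(2, 7)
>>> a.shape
(17, 3)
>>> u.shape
(2, 3)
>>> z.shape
(2, 2)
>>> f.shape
(2, 3)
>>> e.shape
(3, 7)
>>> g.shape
(7, 3, 17)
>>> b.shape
(2, 19)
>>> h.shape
(17, 7)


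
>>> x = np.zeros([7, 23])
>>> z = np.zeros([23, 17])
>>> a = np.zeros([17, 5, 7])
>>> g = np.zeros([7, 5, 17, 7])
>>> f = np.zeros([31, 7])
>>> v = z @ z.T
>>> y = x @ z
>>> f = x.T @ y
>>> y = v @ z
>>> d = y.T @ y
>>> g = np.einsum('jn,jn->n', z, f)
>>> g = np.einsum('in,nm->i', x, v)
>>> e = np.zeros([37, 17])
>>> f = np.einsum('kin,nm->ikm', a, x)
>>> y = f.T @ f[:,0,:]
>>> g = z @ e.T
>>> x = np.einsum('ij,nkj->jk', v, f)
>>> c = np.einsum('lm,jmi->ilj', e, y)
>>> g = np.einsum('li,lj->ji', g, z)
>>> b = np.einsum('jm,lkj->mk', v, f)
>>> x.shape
(23, 17)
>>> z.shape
(23, 17)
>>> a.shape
(17, 5, 7)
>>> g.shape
(17, 37)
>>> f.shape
(5, 17, 23)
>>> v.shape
(23, 23)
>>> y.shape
(23, 17, 23)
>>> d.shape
(17, 17)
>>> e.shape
(37, 17)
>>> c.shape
(23, 37, 23)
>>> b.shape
(23, 17)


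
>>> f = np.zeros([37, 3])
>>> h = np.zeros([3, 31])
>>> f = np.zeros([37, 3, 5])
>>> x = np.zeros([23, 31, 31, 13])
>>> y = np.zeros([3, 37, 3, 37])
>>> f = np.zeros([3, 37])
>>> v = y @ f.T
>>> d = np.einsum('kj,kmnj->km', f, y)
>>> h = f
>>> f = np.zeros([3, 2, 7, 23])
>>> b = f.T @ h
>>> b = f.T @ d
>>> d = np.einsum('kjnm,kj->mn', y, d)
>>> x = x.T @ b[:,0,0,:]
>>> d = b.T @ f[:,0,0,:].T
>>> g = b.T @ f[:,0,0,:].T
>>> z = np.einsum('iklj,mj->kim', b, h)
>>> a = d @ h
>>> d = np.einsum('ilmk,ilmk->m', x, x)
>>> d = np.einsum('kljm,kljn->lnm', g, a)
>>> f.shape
(3, 2, 7, 23)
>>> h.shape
(3, 37)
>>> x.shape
(13, 31, 31, 37)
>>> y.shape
(3, 37, 3, 37)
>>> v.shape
(3, 37, 3, 3)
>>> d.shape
(2, 37, 3)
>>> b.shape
(23, 7, 2, 37)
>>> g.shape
(37, 2, 7, 3)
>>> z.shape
(7, 23, 3)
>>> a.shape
(37, 2, 7, 37)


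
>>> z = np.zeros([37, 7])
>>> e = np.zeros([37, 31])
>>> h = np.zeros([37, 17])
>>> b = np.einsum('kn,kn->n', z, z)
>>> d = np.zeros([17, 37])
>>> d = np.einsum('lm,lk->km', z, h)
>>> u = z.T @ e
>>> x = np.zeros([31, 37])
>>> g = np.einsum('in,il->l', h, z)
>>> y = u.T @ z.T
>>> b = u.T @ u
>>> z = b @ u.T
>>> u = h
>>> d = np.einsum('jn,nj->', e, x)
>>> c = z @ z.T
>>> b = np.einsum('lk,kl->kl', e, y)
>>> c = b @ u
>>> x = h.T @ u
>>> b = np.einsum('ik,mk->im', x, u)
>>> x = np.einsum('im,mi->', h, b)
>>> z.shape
(31, 7)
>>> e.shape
(37, 31)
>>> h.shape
(37, 17)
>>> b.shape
(17, 37)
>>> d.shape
()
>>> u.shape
(37, 17)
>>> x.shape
()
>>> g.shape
(7,)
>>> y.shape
(31, 37)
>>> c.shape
(31, 17)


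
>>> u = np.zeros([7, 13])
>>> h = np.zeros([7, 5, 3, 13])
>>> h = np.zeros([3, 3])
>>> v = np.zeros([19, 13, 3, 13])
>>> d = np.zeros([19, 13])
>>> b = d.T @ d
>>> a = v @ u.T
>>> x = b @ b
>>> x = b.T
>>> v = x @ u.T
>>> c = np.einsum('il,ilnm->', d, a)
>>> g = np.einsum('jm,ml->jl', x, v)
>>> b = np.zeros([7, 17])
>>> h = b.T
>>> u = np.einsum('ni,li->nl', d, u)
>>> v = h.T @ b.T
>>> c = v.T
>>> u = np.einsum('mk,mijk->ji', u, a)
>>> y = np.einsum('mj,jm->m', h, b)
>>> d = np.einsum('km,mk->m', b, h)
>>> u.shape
(3, 13)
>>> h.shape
(17, 7)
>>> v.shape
(7, 7)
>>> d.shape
(17,)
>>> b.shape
(7, 17)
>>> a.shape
(19, 13, 3, 7)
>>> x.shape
(13, 13)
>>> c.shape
(7, 7)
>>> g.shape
(13, 7)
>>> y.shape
(17,)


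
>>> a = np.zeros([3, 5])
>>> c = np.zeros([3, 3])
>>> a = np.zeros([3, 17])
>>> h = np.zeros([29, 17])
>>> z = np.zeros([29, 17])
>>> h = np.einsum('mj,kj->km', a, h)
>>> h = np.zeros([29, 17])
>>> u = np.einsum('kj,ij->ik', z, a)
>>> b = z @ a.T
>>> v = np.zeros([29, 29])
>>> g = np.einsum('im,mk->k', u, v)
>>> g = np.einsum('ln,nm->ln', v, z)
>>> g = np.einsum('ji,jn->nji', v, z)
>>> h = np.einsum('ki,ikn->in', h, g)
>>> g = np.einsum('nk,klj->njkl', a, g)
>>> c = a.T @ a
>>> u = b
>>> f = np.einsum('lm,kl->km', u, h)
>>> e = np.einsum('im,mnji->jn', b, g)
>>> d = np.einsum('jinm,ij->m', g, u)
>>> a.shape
(3, 17)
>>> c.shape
(17, 17)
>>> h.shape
(17, 29)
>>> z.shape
(29, 17)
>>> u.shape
(29, 3)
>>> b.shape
(29, 3)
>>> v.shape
(29, 29)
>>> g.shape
(3, 29, 17, 29)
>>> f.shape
(17, 3)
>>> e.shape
(17, 29)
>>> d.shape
(29,)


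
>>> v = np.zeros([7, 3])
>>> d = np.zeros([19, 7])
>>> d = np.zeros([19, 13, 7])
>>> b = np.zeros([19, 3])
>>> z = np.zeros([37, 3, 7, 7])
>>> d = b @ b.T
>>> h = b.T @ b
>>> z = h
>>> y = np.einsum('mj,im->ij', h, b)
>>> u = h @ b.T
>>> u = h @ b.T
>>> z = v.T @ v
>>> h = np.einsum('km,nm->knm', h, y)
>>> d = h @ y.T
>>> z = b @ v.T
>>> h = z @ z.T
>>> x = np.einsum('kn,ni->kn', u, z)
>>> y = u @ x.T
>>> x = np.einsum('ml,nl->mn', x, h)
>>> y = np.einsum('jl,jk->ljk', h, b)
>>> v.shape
(7, 3)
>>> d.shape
(3, 19, 19)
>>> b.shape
(19, 3)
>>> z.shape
(19, 7)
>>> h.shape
(19, 19)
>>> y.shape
(19, 19, 3)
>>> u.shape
(3, 19)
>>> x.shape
(3, 19)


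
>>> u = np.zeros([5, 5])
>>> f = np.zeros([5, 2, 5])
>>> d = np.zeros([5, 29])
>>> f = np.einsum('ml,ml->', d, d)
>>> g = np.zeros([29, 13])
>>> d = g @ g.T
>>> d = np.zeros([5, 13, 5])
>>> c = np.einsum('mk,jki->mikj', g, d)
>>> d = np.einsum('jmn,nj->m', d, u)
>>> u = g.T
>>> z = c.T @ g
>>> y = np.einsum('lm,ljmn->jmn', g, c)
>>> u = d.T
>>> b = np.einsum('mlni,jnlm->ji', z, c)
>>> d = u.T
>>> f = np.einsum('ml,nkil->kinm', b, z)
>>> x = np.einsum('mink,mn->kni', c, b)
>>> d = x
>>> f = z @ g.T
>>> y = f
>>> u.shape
(13,)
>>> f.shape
(5, 13, 5, 29)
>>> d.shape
(5, 13, 5)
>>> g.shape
(29, 13)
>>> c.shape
(29, 5, 13, 5)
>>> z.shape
(5, 13, 5, 13)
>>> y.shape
(5, 13, 5, 29)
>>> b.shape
(29, 13)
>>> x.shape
(5, 13, 5)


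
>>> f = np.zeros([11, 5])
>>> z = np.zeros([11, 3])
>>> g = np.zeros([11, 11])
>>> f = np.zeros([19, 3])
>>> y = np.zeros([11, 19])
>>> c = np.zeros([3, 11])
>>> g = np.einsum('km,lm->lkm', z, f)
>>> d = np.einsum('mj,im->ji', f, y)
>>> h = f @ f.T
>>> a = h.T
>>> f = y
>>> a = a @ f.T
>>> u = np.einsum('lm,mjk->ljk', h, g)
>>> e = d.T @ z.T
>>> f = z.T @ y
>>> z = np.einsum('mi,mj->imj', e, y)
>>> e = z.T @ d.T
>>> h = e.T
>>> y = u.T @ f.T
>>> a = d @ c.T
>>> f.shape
(3, 19)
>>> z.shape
(11, 11, 19)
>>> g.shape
(19, 11, 3)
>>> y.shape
(3, 11, 3)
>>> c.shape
(3, 11)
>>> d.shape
(3, 11)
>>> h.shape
(3, 11, 19)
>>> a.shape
(3, 3)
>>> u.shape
(19, 11, 3)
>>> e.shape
(19, 11, 3)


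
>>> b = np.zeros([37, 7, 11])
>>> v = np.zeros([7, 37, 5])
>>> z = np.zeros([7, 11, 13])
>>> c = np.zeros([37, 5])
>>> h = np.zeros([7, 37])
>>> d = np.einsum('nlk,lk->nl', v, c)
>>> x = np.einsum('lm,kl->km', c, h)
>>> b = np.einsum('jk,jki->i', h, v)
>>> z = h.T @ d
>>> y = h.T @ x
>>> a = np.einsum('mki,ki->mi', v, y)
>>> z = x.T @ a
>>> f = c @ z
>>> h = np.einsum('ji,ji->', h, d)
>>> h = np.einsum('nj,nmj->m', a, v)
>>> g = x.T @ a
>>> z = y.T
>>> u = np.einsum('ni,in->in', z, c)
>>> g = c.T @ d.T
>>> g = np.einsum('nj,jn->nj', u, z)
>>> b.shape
(5,)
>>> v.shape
(7, 37, 5)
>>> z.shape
(5, 37)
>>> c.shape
(37, 5)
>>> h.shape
(37,)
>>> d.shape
(7, 37)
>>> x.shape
(7, 5)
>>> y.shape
(37, 5)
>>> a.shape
(7, 5)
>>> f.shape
(37, 5)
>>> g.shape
(37, 5)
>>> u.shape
(37, 5)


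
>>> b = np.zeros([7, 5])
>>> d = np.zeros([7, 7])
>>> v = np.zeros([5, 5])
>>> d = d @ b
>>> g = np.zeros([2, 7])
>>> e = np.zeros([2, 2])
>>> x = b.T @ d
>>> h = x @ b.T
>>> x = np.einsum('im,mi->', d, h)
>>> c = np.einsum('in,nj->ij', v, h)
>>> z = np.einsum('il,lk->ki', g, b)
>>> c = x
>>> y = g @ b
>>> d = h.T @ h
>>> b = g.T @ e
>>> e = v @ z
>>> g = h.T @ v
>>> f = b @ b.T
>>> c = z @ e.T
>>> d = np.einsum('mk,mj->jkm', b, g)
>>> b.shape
(7, 2)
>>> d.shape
(5, 2, 7)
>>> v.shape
(5, 5)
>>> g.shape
(7, 5)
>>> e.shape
(5, 2)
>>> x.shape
()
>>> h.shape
(5, 7)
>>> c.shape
(5, 5)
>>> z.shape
(5, 2)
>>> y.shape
(2, 5)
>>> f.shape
(7, 7)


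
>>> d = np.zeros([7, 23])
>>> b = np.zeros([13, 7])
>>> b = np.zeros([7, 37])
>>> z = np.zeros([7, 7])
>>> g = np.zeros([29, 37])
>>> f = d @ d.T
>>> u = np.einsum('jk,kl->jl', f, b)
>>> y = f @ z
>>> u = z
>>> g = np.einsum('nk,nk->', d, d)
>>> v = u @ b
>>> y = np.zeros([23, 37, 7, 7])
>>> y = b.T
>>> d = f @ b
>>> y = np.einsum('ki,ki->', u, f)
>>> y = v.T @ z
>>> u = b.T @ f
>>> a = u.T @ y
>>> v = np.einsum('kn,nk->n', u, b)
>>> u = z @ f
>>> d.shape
(7, 37)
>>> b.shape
(7, 37)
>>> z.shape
(7, 7)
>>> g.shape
()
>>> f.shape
(7, 7)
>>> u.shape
(7, 7)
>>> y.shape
(37, 7)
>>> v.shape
(7,)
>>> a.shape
(7, 7)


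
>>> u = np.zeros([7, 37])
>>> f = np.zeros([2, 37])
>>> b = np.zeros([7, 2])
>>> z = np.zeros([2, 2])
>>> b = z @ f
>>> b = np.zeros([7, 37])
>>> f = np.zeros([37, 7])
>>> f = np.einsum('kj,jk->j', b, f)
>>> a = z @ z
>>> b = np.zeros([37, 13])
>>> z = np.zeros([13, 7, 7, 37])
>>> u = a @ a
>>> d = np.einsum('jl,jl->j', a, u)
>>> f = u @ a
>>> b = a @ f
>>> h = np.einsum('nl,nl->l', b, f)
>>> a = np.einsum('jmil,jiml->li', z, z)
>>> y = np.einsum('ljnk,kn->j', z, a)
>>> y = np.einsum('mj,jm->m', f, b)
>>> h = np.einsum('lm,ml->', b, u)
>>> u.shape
(2, 2)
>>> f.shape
(2, 2)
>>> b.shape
(2, 2)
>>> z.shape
(13, 7, 7, 37)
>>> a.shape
(37, 7)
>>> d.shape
(2,)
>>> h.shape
()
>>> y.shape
(2,)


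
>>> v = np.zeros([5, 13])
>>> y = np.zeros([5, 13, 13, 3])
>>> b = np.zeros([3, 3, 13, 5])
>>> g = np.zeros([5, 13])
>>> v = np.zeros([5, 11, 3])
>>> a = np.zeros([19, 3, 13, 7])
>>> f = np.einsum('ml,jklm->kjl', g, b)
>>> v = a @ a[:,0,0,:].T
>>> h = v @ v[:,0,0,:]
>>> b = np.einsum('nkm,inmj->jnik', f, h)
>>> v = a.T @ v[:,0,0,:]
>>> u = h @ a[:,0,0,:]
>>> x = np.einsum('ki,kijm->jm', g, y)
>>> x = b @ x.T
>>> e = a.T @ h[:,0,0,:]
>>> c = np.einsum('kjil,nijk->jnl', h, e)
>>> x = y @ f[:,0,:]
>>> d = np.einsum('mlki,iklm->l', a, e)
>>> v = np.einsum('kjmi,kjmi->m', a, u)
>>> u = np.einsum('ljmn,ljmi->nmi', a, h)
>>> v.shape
(13,)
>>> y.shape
(5, 13, 13, 3)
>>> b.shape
(19, 3, 19, 3)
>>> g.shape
(5, 13)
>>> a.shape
(19, 3, 13, 7)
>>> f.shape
(3, 3, 13)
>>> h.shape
(19, 3, 13, 19)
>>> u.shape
(7, 13, 19)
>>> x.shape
(5, 13, 13, 13)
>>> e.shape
(7, 13, 3, 19)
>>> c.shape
(3, 7, 19)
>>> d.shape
(3,)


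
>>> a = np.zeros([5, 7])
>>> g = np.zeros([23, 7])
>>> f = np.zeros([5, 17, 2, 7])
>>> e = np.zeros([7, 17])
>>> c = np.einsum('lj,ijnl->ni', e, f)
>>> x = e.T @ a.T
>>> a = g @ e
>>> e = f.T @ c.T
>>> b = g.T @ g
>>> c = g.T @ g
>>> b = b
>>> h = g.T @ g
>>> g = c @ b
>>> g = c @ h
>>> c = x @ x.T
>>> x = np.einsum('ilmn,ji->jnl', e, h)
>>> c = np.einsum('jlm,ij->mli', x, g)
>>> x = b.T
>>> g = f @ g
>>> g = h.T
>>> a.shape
(23, 17)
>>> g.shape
(7, 7)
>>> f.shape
(5, 17, 2, 7)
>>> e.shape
(7, 2, 17, 2)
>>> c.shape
(2, 2, 7)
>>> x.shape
(7, 7)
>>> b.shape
(7, 7)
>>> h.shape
(7, 7)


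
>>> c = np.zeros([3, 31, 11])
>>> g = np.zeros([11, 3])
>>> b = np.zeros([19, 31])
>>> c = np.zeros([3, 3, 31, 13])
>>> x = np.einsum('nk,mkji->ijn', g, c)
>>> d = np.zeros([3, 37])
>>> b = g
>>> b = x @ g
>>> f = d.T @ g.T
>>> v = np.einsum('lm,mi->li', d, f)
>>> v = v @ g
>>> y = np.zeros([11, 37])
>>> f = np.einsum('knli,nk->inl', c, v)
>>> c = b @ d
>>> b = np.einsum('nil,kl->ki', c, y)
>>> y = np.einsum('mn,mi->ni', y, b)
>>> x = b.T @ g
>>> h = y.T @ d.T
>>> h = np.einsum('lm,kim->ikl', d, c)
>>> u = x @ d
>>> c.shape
(13, 31, 37)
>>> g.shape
(11, 3)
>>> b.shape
(11, 31)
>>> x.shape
(31, 3)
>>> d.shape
(3, 37)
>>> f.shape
(13, 3, 31)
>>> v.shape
(3, 3)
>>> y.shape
(37, 31)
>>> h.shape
(31, 13, 3)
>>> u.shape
(31, 37)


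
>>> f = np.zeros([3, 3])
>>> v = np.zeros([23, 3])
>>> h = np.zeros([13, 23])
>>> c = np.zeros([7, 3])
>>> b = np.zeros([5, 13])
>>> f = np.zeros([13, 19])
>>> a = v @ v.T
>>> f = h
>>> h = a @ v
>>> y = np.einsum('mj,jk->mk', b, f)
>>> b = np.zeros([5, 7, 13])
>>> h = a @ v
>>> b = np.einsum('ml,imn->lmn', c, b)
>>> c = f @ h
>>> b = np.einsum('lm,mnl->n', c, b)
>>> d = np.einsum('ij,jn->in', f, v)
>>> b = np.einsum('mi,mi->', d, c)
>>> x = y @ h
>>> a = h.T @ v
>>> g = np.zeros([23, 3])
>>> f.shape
(13, 23)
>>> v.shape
(23, 3)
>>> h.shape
(23, 3)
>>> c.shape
(13, 3)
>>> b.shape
()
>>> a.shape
(3, 3)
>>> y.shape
(5, 23)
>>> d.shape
(13, 3)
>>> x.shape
(5, 3)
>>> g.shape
(23, 3)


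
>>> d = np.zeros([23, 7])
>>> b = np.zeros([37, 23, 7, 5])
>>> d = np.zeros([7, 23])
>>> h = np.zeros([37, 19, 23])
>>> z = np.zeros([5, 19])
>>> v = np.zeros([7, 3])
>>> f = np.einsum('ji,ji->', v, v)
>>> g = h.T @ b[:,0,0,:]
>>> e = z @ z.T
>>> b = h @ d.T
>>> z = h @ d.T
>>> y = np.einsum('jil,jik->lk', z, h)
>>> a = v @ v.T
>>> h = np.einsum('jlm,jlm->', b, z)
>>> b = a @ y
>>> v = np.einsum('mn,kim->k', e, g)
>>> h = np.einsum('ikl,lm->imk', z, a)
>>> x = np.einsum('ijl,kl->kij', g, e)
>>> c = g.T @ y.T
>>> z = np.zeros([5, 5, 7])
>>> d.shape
(7, 23)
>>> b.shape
(7, 23)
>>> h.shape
(37, 7, 19)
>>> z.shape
(5, 5, 7)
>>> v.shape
(23,)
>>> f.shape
()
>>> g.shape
(23, 19, 5)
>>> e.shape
(5, 5)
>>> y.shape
(7, 23)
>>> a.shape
(7, 7)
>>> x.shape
(5, 23, 19)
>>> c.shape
(5, 19, 7)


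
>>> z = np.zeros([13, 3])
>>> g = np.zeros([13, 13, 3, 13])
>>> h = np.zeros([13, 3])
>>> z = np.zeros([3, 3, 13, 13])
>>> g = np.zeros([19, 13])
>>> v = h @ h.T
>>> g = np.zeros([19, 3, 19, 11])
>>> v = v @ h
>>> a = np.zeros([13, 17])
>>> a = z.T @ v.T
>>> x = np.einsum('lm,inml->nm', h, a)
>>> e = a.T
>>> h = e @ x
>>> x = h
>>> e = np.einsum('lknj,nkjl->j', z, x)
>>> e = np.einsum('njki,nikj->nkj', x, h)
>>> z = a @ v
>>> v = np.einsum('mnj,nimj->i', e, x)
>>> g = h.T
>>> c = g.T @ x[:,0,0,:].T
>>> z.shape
(13, 13, 3, 3)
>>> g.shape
(3, 13, 3, 13)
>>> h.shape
(13, 3, 13, 3)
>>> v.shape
(3,)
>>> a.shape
(13, 13, 3, 13)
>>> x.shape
(13, 3, 13, 3)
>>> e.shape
(13, 13, 3)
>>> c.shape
(13, 3, 13, 13)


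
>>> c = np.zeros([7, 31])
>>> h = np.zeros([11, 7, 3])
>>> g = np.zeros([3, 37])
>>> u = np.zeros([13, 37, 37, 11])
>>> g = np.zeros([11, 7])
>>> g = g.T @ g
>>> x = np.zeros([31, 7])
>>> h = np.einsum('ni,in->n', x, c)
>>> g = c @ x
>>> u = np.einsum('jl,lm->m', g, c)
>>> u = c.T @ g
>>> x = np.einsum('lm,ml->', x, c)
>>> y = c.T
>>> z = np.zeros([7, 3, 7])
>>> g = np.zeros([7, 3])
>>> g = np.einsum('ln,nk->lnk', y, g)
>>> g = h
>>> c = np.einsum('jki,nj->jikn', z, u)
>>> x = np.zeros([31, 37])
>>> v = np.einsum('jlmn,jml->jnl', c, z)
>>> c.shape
(7, 7, 3, 31)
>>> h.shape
(31,)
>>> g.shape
(31,)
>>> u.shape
(31, 7)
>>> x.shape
(31, 37)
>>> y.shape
(31, 7)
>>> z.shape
(7, 3, 7)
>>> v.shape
(7, 31, 7)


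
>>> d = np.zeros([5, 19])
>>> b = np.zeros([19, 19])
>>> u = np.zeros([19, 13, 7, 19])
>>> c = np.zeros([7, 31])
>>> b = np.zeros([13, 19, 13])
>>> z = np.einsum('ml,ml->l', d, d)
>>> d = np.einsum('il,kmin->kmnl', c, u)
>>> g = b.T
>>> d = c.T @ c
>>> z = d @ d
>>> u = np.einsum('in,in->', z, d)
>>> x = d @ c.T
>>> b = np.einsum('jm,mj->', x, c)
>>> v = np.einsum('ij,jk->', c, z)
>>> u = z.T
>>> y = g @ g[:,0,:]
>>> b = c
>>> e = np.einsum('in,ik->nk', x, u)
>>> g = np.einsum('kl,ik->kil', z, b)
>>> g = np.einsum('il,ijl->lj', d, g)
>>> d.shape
(31, 31)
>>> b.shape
(7, 31)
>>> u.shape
(31, 31)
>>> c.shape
(7, 31)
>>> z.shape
(31, 31)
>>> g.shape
(31, 7)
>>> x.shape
(31, 7)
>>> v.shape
()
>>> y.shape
(13, 19, 13)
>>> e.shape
(7, 31)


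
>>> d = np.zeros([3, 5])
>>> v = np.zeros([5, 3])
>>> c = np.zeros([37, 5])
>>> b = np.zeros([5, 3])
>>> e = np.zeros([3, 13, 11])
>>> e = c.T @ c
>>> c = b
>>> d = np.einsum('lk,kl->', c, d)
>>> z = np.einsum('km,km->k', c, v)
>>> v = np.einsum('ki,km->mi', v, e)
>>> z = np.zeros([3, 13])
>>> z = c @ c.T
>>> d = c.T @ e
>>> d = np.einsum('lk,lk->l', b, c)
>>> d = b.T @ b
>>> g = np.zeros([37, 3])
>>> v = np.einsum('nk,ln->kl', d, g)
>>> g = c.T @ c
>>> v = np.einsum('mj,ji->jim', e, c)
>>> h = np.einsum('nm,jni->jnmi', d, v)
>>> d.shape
(3, 3)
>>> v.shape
(5, 3, 5)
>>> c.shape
(5, 3)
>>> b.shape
(5, 3)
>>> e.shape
(5, 5)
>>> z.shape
(5, 5)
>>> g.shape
(3, 3)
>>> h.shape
(5, 3, 3, 5)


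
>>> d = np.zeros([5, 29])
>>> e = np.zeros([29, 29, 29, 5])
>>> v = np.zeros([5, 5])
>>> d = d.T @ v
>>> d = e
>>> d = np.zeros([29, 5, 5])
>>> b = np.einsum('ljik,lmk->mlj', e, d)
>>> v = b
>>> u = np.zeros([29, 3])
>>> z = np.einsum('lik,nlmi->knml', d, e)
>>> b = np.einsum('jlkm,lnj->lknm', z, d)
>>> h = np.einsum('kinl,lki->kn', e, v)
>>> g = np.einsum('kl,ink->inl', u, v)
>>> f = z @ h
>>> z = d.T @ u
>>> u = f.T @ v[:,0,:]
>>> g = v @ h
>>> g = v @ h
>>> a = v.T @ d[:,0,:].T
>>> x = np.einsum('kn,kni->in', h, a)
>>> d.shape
(29, 5, 5)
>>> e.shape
(29, 29, 29, 5)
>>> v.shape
(5, 29, 29)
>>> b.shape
(29, 29, 5, 29)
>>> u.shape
(29, 29, 29, 29)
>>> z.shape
(5, 5, 3)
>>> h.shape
(29, 29)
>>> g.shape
(5, 29, 29)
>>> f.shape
(5, 29, 29, 29)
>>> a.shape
(29, 29, 29)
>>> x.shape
(29, 29)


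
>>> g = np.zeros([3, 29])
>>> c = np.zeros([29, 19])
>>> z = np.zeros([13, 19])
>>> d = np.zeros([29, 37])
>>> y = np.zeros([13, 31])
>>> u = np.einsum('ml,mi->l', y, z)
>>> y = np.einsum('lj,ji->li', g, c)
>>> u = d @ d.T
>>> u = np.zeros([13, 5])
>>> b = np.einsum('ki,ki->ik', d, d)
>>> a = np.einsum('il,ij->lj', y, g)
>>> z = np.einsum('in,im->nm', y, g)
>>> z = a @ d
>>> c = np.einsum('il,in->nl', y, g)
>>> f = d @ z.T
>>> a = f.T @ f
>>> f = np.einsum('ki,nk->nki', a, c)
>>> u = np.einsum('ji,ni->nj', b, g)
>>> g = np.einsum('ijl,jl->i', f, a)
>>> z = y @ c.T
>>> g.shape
(29,)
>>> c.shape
(29, 19)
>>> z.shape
(3, 29)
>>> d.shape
(29, 37)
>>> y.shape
(3, 19)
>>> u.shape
(3, 37)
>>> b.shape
(37, 29)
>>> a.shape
(19, 19)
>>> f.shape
(29, 19, 19)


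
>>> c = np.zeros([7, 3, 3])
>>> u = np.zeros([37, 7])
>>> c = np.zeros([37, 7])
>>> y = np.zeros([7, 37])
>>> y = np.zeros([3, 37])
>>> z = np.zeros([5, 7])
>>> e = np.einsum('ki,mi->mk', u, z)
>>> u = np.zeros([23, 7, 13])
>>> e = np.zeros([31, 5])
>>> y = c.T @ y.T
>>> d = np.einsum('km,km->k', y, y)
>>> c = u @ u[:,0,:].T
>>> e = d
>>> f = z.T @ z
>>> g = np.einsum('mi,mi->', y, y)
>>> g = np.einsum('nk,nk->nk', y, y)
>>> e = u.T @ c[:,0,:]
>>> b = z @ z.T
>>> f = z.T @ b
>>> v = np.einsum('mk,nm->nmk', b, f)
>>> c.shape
(23, 7, 23)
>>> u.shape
(23, 7, 13)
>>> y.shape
(7, 3)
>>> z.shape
(5, 7)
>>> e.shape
(13, 7, 23)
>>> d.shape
(7,)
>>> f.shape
(7, 5)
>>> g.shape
(7, 3)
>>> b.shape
(5, 5)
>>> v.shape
(7, 5, 5)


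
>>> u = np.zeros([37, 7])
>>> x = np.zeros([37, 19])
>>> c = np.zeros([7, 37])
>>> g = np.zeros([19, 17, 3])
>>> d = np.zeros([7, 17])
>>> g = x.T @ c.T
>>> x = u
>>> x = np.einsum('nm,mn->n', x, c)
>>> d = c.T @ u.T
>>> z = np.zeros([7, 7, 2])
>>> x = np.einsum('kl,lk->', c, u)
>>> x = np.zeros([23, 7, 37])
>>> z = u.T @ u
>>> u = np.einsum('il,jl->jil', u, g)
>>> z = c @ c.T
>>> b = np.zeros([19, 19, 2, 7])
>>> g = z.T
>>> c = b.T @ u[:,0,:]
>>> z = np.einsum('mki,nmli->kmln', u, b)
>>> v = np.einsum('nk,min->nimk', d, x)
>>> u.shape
(19, 37, 7)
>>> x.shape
(23, 7, 37)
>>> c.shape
(7, 2, 19, 7)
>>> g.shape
(7, 7)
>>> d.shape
(37, 37)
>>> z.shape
(37, 19, 2, 19)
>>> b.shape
(19, 19, 2, 7)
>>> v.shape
(37, 7, 23, 37)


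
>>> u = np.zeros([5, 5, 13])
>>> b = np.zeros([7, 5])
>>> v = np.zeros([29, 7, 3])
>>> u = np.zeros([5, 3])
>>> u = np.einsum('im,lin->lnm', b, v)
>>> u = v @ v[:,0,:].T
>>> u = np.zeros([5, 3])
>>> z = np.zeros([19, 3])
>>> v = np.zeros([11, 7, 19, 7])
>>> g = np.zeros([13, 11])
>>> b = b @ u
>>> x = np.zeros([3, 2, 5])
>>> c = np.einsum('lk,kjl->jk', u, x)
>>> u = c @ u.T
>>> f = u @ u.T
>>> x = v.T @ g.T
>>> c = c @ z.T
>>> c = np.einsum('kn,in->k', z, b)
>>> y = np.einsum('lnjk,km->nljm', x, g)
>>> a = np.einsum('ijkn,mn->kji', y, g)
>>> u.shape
(2, 5)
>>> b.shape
(7, 3)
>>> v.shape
(11, 7, 19, 7)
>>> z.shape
(19, 3)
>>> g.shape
(13, 11)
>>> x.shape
(7, 19, 7, 13)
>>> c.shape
(19,)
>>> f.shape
(2, 2)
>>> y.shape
(19, 7, 7, 11)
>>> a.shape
(7, 7, 19)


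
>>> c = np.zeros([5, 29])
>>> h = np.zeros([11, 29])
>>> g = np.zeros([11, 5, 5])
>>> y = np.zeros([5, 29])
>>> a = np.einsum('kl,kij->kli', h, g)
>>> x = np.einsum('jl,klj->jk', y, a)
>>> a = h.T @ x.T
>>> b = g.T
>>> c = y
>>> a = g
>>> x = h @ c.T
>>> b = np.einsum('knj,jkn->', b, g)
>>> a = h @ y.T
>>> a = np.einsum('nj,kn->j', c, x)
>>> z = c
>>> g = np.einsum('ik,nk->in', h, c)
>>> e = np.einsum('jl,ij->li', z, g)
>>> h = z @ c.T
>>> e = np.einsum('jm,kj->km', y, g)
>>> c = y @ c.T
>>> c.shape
(5, 5)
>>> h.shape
(5, 5)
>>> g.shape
(11, 5)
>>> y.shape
(5, 29)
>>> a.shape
(29,)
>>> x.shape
(11, 5)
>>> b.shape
()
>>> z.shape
(5, 29)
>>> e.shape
(11, 29)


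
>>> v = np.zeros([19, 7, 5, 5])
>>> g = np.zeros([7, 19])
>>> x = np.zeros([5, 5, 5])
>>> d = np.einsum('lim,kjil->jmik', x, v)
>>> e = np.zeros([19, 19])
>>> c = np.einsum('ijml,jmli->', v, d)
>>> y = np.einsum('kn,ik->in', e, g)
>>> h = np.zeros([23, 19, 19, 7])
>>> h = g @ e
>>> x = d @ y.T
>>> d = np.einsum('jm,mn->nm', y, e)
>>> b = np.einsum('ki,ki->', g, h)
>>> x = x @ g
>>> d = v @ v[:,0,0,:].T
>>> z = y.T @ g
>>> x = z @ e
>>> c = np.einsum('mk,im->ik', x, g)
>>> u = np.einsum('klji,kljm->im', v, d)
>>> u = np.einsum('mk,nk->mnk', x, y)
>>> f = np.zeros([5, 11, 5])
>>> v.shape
(19, 7, 5, 5)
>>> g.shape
(7, 19)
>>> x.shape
(19, 19)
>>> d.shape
(19, 7, 5, 19)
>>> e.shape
(19, 19)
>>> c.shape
(7, 19)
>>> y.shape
(7, 19)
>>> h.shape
(7, 19)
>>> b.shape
()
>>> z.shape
(19, 19)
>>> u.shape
(19, 7, 19)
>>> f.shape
(5, 11, 5)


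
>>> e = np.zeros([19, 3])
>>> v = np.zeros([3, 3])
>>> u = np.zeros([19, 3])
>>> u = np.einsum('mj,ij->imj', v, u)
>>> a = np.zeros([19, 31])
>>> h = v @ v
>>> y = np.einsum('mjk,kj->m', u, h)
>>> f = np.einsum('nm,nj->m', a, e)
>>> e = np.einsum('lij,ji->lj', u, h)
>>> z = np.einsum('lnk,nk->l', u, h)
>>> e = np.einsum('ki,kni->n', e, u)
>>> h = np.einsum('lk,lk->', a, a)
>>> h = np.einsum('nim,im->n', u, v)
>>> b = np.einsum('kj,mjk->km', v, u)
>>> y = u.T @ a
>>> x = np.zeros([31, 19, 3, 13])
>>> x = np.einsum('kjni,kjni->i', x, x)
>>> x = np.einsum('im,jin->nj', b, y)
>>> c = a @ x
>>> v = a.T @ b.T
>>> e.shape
(3,)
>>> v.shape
(31, 3)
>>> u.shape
(19, 3, 3)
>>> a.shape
(19, 31)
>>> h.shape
(19,)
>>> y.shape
(3, 3, 31)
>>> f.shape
(31,)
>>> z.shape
(19,)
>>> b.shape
(3, 19)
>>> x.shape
(31, 3)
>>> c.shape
(19, 3)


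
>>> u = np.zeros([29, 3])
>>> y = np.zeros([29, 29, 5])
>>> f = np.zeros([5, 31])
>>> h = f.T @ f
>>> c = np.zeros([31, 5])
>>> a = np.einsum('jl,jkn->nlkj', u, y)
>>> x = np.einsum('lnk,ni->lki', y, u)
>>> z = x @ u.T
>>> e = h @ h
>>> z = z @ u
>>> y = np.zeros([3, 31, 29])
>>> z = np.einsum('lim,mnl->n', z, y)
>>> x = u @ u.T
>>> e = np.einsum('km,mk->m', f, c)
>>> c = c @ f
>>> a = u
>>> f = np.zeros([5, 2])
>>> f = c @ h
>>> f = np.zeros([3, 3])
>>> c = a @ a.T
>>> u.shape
(29, 3)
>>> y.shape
(3, 31, 29)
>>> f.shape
(3, 3)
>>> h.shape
(31, 31)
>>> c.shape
(29, 29)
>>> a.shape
(29, 3)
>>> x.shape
(29, 29)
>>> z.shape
(31,)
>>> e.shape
(31,)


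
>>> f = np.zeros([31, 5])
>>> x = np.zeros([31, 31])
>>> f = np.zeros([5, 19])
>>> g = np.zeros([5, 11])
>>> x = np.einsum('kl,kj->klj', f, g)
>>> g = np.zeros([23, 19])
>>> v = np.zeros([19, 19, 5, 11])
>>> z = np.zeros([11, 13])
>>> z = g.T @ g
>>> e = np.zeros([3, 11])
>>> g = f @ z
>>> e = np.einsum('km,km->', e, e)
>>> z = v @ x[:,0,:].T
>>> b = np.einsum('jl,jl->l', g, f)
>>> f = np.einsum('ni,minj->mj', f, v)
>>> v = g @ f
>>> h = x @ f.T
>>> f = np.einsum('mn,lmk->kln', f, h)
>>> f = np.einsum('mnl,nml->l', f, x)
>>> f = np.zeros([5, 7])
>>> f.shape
(5, 7)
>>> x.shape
(5, 19, 11)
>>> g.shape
(5, 19)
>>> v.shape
(5, 11)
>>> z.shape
(19, 19, 5, 5)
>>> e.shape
()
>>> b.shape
(19,)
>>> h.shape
(5, 19, 19)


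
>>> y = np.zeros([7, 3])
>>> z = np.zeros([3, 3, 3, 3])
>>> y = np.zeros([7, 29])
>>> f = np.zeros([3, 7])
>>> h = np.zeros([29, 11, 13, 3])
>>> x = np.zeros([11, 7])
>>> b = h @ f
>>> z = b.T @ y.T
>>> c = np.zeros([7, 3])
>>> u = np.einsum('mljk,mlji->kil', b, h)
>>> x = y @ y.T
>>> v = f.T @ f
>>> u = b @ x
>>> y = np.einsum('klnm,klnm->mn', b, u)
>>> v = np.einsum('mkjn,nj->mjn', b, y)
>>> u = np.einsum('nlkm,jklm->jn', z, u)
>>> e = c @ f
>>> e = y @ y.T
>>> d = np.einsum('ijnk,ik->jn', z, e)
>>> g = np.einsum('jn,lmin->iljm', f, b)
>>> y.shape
(7, 13)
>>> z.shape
(7, 13, 11, 7)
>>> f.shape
(3, 7)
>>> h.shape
(29, 11, 13, 3)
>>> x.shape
(7, 7)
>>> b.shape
(29, 11, 13, 7)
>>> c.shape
(7, 3)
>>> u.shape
(29, 7)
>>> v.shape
(29, 13, 7)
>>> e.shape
(7, 7)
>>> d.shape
(13, 11)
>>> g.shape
(13, 29, 3, 11)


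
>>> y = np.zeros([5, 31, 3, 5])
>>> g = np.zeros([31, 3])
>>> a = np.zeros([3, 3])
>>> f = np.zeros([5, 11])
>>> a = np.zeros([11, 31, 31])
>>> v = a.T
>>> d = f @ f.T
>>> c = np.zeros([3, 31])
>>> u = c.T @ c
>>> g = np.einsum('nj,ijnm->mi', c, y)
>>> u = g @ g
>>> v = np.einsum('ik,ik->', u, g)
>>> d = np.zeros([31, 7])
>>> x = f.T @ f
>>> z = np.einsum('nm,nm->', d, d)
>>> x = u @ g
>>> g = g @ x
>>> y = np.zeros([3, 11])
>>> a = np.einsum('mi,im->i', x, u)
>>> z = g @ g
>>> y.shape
(3, 11)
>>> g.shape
(5, 5)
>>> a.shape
(5,)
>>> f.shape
(5, 11)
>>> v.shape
()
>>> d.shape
(31, 7)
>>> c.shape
(3, 31)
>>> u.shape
(5, 5)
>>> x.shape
(5, 5)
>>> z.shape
(5, 5)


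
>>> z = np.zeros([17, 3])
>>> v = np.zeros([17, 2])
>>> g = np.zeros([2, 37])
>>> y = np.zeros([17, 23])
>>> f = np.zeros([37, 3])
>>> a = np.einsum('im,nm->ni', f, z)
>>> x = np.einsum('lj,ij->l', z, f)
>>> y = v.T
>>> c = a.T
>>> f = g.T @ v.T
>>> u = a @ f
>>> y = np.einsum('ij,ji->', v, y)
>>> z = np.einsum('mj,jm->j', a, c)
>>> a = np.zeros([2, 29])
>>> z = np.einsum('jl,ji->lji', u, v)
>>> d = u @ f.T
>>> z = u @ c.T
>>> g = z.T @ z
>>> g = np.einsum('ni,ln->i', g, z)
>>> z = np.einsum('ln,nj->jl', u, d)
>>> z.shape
(37, 17)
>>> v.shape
(17, 2)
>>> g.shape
(37,)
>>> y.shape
()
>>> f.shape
(37, 17)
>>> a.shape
(2, 29)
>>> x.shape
(17,)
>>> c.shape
(37, 17)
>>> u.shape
(17, 17)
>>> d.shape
(17, 37)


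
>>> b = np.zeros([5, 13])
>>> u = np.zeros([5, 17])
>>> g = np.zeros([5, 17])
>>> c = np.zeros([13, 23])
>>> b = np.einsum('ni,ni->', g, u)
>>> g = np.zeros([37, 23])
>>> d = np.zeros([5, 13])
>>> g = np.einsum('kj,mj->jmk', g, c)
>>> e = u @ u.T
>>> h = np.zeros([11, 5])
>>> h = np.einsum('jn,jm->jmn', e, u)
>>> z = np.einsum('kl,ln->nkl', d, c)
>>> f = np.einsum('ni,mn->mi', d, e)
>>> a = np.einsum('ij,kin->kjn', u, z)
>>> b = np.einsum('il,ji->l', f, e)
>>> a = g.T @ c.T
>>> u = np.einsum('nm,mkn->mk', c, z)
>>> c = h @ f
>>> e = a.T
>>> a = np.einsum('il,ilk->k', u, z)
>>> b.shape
(13,)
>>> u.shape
(23, 5)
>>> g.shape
(23, 13, 37)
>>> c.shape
(5, 17, 13)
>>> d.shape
(5, 13)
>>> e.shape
(13, 13, 37)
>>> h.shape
(5, 17, 5)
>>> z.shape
(23, 5, 13)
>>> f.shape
(5, 13)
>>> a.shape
(13,)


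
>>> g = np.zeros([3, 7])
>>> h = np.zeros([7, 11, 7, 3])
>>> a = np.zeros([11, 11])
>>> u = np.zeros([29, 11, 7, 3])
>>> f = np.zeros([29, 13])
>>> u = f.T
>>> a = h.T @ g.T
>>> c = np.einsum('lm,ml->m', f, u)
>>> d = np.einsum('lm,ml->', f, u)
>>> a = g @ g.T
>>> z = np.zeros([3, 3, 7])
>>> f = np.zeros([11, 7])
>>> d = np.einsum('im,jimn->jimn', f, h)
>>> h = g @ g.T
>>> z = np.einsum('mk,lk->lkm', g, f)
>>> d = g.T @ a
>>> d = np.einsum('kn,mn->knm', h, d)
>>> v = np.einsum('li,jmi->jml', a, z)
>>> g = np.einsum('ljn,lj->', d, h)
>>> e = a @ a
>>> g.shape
()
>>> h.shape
(3, 3)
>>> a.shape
(3, 3)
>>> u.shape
(13, 29)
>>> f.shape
(11, 7)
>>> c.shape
(13,)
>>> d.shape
(3, 3, 7)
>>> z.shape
(11, 7, 3)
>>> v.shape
(11, 7, 3)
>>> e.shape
(3, 3)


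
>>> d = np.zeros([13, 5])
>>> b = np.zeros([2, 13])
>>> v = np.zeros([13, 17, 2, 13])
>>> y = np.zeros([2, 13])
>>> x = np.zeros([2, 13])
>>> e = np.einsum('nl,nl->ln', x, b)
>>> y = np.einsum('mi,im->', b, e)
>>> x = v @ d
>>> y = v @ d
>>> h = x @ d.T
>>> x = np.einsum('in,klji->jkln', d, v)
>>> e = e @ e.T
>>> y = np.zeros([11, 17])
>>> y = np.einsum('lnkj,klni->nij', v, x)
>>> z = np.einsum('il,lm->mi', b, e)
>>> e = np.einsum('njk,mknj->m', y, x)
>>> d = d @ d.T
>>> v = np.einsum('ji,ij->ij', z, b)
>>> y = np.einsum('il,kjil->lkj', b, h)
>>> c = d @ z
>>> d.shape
(13, 13)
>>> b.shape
(2, 13)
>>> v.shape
(2, 13)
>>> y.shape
(13, 13, 17)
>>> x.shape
(2, 13, 17, 5)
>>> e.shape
(2,)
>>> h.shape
(13, 17, 2, 13)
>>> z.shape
(13, 2)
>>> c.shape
(13, 2)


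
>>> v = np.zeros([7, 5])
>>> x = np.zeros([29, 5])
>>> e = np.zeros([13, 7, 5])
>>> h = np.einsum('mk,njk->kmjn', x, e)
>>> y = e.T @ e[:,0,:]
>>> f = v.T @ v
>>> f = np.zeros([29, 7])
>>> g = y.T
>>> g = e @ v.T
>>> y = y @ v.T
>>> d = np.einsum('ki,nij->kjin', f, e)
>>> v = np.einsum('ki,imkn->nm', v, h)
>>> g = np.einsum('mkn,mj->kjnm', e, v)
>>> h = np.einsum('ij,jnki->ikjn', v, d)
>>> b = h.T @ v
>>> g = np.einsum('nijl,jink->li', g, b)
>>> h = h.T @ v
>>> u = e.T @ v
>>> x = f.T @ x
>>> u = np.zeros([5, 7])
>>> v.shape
(13, 29)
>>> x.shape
(7, 5)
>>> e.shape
(13, 7, 5)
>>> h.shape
(5, 29, 7, 29)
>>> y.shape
(5, 7, 7)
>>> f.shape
(29, 7)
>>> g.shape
(13, 29)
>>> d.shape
(29, 5, 7, 13)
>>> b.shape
(5, 29, 7, 29)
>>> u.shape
(5, 7)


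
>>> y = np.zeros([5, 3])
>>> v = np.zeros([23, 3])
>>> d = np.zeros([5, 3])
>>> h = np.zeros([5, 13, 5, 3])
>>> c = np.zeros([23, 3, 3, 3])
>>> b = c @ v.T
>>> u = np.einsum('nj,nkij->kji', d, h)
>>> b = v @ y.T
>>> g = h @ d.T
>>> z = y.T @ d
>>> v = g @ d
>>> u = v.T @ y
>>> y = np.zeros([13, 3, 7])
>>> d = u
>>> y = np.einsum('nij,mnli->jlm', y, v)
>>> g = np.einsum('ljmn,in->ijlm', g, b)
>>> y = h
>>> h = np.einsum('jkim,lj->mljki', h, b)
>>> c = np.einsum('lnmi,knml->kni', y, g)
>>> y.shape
(5, 13, 5, 3)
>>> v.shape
(5, 13, 5, 3)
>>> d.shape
(3, 5, 13, 3)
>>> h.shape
(3, 23, 5, 13, 5)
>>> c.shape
(23, 13, 3)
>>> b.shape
(23, 5)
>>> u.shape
(3, 5, 13, 3)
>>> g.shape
(23, 13, 5, 5)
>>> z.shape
(3, 3)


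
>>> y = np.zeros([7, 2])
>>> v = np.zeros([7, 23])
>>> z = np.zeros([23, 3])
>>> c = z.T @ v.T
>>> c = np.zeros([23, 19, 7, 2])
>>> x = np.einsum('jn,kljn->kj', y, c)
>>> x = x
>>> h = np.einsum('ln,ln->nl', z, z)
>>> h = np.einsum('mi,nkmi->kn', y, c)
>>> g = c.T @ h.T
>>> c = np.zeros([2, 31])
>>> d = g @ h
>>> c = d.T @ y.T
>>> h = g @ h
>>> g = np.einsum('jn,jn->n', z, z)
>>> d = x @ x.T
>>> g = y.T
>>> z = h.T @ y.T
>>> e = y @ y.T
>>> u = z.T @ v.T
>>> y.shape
(7, 2)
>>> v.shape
(7, 23)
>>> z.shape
(23, 19, 7, 7)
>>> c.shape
(23, 19, 7, 7)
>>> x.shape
(23, 7)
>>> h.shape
(2, 7, 19, 23)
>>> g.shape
(2, 7)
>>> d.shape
(23, 23)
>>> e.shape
(7, 7)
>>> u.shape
(7, 7, 19, 7)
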